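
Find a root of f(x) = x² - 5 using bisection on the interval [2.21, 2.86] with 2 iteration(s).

f(x) = x² - 5
Initial interval: [2.21, 2.86]

Iteration 1:
  c_1 = (2.210000 + 2.860000)/2 = 2.535000
  f(c_1) = f(2.535000) = 1.426225
  f(a) × f(c) < 0, new interval: [2.210000, 2.535000]
Iteration 2:
  c_2 = (2.210000 + 2.535000)/2 = 2.372500
  f(c_2) = f(2.372500) = 0.628756
  f(a) × f(c) < 0, new interval: [2.210000, 2.372500]

After 2 iteration(s), the approximation is c_2 = 2.372500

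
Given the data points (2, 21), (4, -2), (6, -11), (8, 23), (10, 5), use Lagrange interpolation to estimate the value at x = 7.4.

Lagrange interpolation formula:
P(x) = Σ yᵢ × Lᵢ(x)
where Lᵢ(x) = Π_{j≠i} (x - xⱼ)/(xᵢ - xⱼ)

L_0(7.4) = (7.4 - 4)/(2 - 4) × (7.4 - 6)/(2 - 6) × (7.4 - 8)/(2 - 8) × (7.4 - 10)/(2 - 10) = 0.019337
L_1(7.4) = (7.4 - 2)/(4 - 2) × (7.4 - 6)/(4 - 6) × (7.4 - 8)/(4 - 8) × (7.4 - 10)/(4 - 10) = -0.122850
L_2(7.4) = (7.4 - 2)/(6 - 2) × (7.4 - 4)/(6 - 4) × (7.4 - 8)/(6 - 8) × (7.4 - 10)/(6 - 10) = 0.447525
L_3(7.4) = (7.4 - 2)/(8 - 2) × (7.4 - 4)/(8 - 4) × (7.4 - 6)/(8 - 6) × (7.4 - 10)/(8 - 10) = 0.696150
L_4(7.4) = (7.4 - 2)/(10 - 2) × (7.4 - 4)/(10 - 4) × (7.4 - 6)/(10 - 6) × (7.4 - 8)/(10 - 8) = -0.040162

P(7.4) = 21×L_0(7.4) + (-2)×L_1(7.4) + (-11)×L_2(7.4) + 23×L_3(7.4) + 5×L_4(7.4)
P(7.4) = 11.539650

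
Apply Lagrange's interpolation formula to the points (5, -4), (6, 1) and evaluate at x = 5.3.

Lagrange interpolation formula:
P(x) = Σ yᵢ × Lᵢ(x)
where Lᵢ(x) = Π_{j≠i} (x - xⱼ)/(xᵢ - xⱼ)

L_0(5.3) = (5.3 - 6)/(5 - 6) = 0.700000
L_1(5.3) = (5.3 - 5)/(6 - 5) = 0.300000

P(5.3) = (-4)×L_0(5.3) + 1×L_1(5.3)
P(5.3) = -2.500000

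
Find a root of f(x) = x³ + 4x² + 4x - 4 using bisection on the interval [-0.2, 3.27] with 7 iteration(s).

f(x) = x³ + 4x² + 4x - 4
Initial interval: [-0.2, 3.27]

Iteration 1:
  c_1 = (-0.200000 + 3.270000)/2 = 1.535000
  f(c_1) = f(1.535000) = 15.181705
  f(a) × f(c) < 0, new interval: [-0.200000, 1.535000]
Iteration 2:
  c_2 = (-0.200000 + 1.535000)/2 = 0.667500
  f(c_2) = f(0.667500) = 0.749634
  f(a) × f(c) < 0, new interval: [-0.200000, 0.667500]
Iteration 3:
  c_3 = (-0.200000 + 0.667500)/2 = 0.233750
  f(c_3) = f(0.233750) = -2.833672
  f(a) × f(c) ≥ 0, new interval: [0.233750, 0.667500]
Iteration 4:
  c_4 = (0.233750 + 0.667500)/2 = 0.450625
  f(c_4) = f(0.450625) = -1.293743
  f(a) × f(c) ≥ 0, new interval: [0.450625, 0.667500]
Iteration 5:
  c_5 = (0.450625 + 0.667500)/2 = 0.559063
  f(c_5) = f(0.559063) = -0.338811
  f(a) × f(c) ≥ 0, new interval: [0.559063, 0.667500]
Iteration 6:
  c_6 = (0.559063 + 0.667500)/2 = 0.613281
  f(c_6) = f(0.613281) = 0.188244
  f(a) × f(c) < 0, new interval: [0.559063, 0.613281]
Iteration 7:
  c_7 = (0.559063 + 0.613281)/2 = 0.586172
  f(c_7) = f(0.586172) = -0.079515
  f(a) × f(c) ≥ 0, new interval: [0.586172, 0.613281]

After 7 iteration(s), the approximation is c_7 = 0.586172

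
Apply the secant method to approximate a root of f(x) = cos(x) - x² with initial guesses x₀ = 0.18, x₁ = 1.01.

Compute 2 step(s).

f(x) = cos(x) - x²
x₀ = 0.18, x₁ = 1.01

Secant formula: x_{n+1} = x_n - f(x_n)(x_n - x_{n-1})/(f(x_n) - f(x_{n-1}))

Iteration 1:
  f(0.180000) = 0.951444
  f(1.010000) = -0.488239
  x_2 = 1.010000 - (-0.488239)×(1.010000 - 0.180000)/(-0.488239 - 0.951444)
       = 0.728522
Iteration 2:
  f(1.010000) = -0.488239
  f(0.728522) = 0.215414
  x_3 = 0.728522 - 0.215414×(0.728522 - 1.010000)/(0.215414 - (-0.488239))
       = 0.814693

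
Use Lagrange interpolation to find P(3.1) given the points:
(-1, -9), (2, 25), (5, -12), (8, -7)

Lagrange interpolation formula:
P(x) = Σ yᵢ × Lᵢ(x)
where Lᵢ(x) = Π_{j≠i} (x - xⱼ)/(xᵢ - xⱼ)

L_0(3.1) = (3.1 - 2)/(-1 - 2) × (3.1 - 5)/(-1 - 5) × (3.1 - 8)/(-1 - 8) = -0.063216
L_1(3.1) = (3.1 - (-1))/(2 - (-1)) × (3.1 - 5)/(2 - 5) × (3.1 - 8)/(2 - 8) = 0.706870
L_2(3.1) = (3.1 - (-1))/(5 - (-1)) × (3.1 - 2)/(5 - 2) × (3.1 - 8)/(5 - 8) = 0.409241
L_3(3.1) = (3.1 - (-1))/(8 - (-1)) × (3.1 - 2)/(8 - 2) × (3.1 - 5)/(8 - 5) = -0.052895

P(3.1) = (-9)×L_0(3.1) + 25×L_1(3.1) + (-12)×L_2(3.1) + (-7)×L_3(3.1)
P(3.1) = 13.700080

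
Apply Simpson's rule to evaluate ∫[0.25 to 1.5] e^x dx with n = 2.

f(x) = e^x
a = 0.25, b = 1.5, n = 2
h = (b - a)/n = 0.625000

Simpson's rule: (h/3)[f(x₀) + 4f(x₁) + 2f(x₂) + ... + f(xₙ)]

x_0 = 0.2500, f(x_0) = 1.284025, coefficient = 1
x_1 = 0.8750, f(x_1) = 2.398875, coefficient = 4
x_2 = 1.5000, f(x_2) = 4.481689, coefficient = 1

I ≈ (0.625000/3) × 15.361216 = 3.200253
Exact value: 3.197664
Error: 0.002590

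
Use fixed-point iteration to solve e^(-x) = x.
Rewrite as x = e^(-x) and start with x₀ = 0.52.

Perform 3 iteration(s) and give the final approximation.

Equation: e^(-x) = x
Fixed-point form: x = e^(-x)
x₀ = 0.52

x_1 = g(0.520000) = 0.594521
x_2 = g(0.594521) = 0.551827
x_3 = g(0.551827) = 0.575897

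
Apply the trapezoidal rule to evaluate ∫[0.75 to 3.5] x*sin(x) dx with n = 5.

f(x) = x*sin(x)
a = 0.75, b = 3.5, n = 5
h = (b - a)/n = 0.550000

Trapezoidal rule: (h/2)[f(x₀) + 2f(x₁) + 2f(x₂) + ... + f(xₙ)]

x_0 = 0.7500, f(x_0) = 0.511229, coefficient = 1
x_1 = 1.3000, f(x_1) = 1.252626, coefficient = 2
x_2 = 1.8500, f(x_2) = 1.778359, coefficient = 2
x_3 = 2.4000, f(x_3) = 1.621112, coefficient = 2
x_4 = 2.9500, f(x_4) = 0.561747, coefficient = 2
x_5 = 3.5000, f(x_5) = -1.227741, coefficient = 1

I ≈ (0.550000/2) × 9.711174 = 2.670573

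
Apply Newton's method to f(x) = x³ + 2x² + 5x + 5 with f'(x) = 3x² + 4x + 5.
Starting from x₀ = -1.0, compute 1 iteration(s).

f(x) = x³ + 2x² + 5x + 5
f'(x) = 3x² + 4x + 5
x₀ = -1.0

Newton-Raphson formula: x_{n+1} = x_n - f(x_n)/f'(x_n)

Iteration 1:
  f(-1.000000) = 1.000000
  f'(-1.000000) = 4.000000
  x_1 = -1.000000 - 1.000000/4.000000 = -1.250000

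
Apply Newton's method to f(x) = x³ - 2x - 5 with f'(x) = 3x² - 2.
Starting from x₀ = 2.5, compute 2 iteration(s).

f(x) = x³ - 2x - 5
f'(x) = 3x² - 2
x₀ = 2.5

Newton-Raphson formula: x_{n+1} = x_n - f(x_n)/f'(x_n)

Iteration 1:
  f(2.500000) = 5.625000
  f'(2.500000) = 16.750000
  x_1 = 2.500000 - 5.625000/16.750000 = 2.164179
Iteration 2:
  f(2.164179) = 0.807945
  f'(2.164179) = 12.051014
  x_2 = 2.164179 - 0.807945/12.051014 = 2.097135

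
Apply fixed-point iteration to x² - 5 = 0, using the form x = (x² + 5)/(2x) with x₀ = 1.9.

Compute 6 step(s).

Equation: x² - 5 = 0
Fixed-point form: x = (x² + 5)/(2x)
x₀ = 1.9

x_1 = g(1.900000) = 2.265789
x_2 = g(2.265789) = 2.236263
x_3 = g(2.236263) = 2.236068
x_4 = g(2.236068) = 2.236068
x_5 = g(2.236068) = 2.236068
x_6 = g(2.236068) = 2.236068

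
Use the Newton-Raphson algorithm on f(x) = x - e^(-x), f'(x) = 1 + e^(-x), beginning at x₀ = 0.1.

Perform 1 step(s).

f(x) = x - e^(-x)
f'(x) = 1 + e^(-x)
x₀ = 0.1

Newton-Raphson formula: x_{n+1} = x_n - f(x_n)/f'(x_n)

Iteration 1:
  f(0.100000) = -0.804837
  f'(0.100000) = 1.904837
  x_1 = 0.100000 - (-0.804837)/1.904837 = 0.522523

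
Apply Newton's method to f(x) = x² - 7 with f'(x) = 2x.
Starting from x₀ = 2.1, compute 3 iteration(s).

f(x) = x² - 7
f'(x) = 2x
x₀ = 2.1

Newton-Raphson formula: x_{n+1} = x_n - f(x_n)/f'(x_n)

Iteration 1:
  f(2.100000) = -2.590000
  f'(2.100000) = 4.200000
  x_1 = 2.100000 - (-2.590000)/4.200000 = 2.716667
Iteration 2:
  f(2.716667) = 0.380278
  f'(2.716667) = 5.433333
  x_2 = 2.716667 - 0.380278/5.433333 = 2.646677
Iteration 3:
  f(2.646677) = 0.004899
  f'(2.646677) = 5.293354
  x_3 = 2.646677 - 0.004899/5.293354 = 2.645751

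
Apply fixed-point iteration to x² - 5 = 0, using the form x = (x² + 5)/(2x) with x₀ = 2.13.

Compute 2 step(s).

Equation: x² - 5 = 0
Fixed-point form: x = (x² + 5)/(2x)
x₀ = 2.13

x_1 = g(2.130000) = 2.238709
x_2 = g(2.238709) = 2.236070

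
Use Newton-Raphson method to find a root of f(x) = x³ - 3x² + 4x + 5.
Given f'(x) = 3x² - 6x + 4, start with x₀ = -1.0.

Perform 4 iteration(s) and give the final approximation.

f(x) = x³ - 3x² + 4x + 5
f'(x) = 3x² - 6x + 4
x₀ = -1.0

Newton-Raphson formula: x_{n+1} = x_n - f(x_n)/f'(x_n)

Iteration 1:
  f(-1.000000) = -3.000000
  f'(-1.000000) = 13.000000
  x_1 = -1.000000 - (-3.000000)/13.000000 = -0.769231
Iteration 2:
  f(-0.769231) = -0.307237
  f'(-0.769231) = 10.390533
  x_2 = -0.769231 - (-0.307237)/10.390533 = -0.739662
Iteration 3:
  f(-0.739662) = -0.004615
  f'(-0.739662) = 10.079270
  x_3 = -0.739662 - (-0.004615)/10.079270 = -0.739204
Iteration 4:
  f(-0.739204) = -0.000001
  f'(-0.739204) = 10.074491
  x_4 = -0.739204 - (-0.000001)/10.074491 = -0.739204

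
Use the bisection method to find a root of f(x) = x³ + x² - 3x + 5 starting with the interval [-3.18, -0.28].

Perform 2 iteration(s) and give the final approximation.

f(x) = x³ + x² - 3x + 5
Initial interval: [-3.18, -0.28]

Iteration 1:
  c_1 = (-3.180000 + (-0.280000))/2 = -1.730000
  f(c_1) = f(-1.730000) = 8.005183
  f(a) × f(c) < 0, new interval: [-3.180000, -1.730000]
Iteration 2:
  c_2 = (-3.180000 + (-1.730000))/2 = -2.455000
  f(c_2) = f(-2.455000) = 3.595679
  f(a) × f(c) < 0, new interval: [-3.180000, -2.455000]

After 2 iteration(s), the approximation is c_2 = -2.455000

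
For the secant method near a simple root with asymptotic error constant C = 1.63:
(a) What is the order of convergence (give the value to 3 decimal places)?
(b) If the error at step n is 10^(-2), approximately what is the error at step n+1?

(a) Secant method has superlinear convergence with order φ = (1+√5)/2 ≈ 1.618.
    This means |e_{n+1}| ≈ C|e_n|^1.618.

(b) With |e_n| = 10^(-2) and C = 1.63:
    |e_{n+1}| ≈ 1.63 × (10^(-2))^1.618 = 1.63 × 10^(-3.24)

(a) ≈ 1.618 (golden ratio); (b) |e_{n+1}| ≈ 9.465e-04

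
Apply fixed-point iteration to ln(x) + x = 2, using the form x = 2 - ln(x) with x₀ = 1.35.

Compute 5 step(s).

Equation: ln(x) + x = 2
Fixed-point form: x = 2 - ln(x)
x₀ = 1.35

x_1 = g(1.350000) = 1.699895
x_2 = g(1.699895) = 1.469433
x_3 = g(1.469433) = 1.615123
x_4 = g(1.615123) = 1.520589
x_5 = g(1.520589) = 1.580902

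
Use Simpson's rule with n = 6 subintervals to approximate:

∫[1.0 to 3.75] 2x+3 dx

f(x) = 2x+3
a = 1.0, b = 3.75, n = 6
h = (b - a)/n = 0.458333

Simpson's rule: (h/3)[f(x₀) + 4f(x₁) + 2f(x₂) + ... + f(xₙ)]

x_0 = 1.0000, f(x_0) = 5.000000, coefficient = 1
x_1 = 1.4583, f(x_1) = 5.916667, coefficient = 4
x_2 = 1.9167, f(x_2) = 6.833333, coefficient = 2
x_3 = 2.3750, f(x_3) = 7.750000, coefficient = 4
x_4 = 2.8333, f(x_4) = 8.666667, coefficient = 2
x_5 = 3.2917, f(x_5) = 9.583333, coefficient = 4
x_6 = 3.7500, f(x_6) = 10.500000, coefficient = 1

I ≈ (0.458333/3) × 139.500000 = 21.312500
Exact value: 21.312500
Error: 0.000000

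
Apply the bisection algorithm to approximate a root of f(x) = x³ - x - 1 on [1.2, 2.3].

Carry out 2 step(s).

f(x) = x³ - x - 1
Initial interval: [1.2, 2.3]

Iteration 1:
  c_1 = (1.200000 + 2.300000)/2 = 1.750000
  f(c_1) = f(1.750000) = 2.609375
  f(a) × f(c) < 0, new interval: [1.200000, 1.750000]
Iteration 2:
  c_2 = (1.200000 + 1.750000)/2 = 1.475000
  f(c_2) = f(1.475000) = 0.734047
  f(a) × f(c) < 0, new interval: [1.200000, 1.475000]

After 2 iteration(s), the approximation is c_2 = 1.475000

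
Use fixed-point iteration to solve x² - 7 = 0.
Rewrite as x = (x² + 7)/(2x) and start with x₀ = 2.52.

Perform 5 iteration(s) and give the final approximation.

Equation: x² - 7 = 0
Fixed-point form: x = (x² + 7)/(2x)
x₀ = 2.52

x_1 = g(2.520000) = 2.648889
x_2 = g(2.648889) = 2.645753
x_3 = g(2.645753) = 2.645751
x_4 = g(2.645751) = 2.645751
x_5 = g(2.645751) = 2.645751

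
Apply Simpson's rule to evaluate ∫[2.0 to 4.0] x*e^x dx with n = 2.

f(x) = x*e^x
a = 2.0, b = 4.0, n = 2
h = (b - a)/n = 1.000000

Simpson's rule: (h/3)[f(x₀) + 4f(x₁) + 2f(x₂) + ... + f(xₙ)]

x_0 = 2.0000, f(x_0) = 14.778112, coefficient = 1
x_1 = 3.0000, f(x_1) = 60.256611, coefficient = 4
x_2 = 4.0000, f(x_2) = 218.392600, coefficient = 1

I ≈ (1.000000/3) × 474.197155 = 158.065718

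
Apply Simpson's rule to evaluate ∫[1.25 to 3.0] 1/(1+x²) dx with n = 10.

f(x) = 1/(1+x²)
a = 1.25, b = 3.0, n = 10
h = (b - a)/n = 0.175000

Simpson's rule: (h/3)[f(x₀) + 4f(x₁) + 2f(x₂) + ... + f(xₙ)]

x_0 = 1.2500, f(x_0) = 0.390244, coefficient = 1
x_1 = 1.4250, f(x_1) = 0.329965, coefficient = 4
x_2 = 1.6000, f(x_2) = 0.280899, coefficient = 2
x_3 = 1.7750, f(x_3) = 0.240928, coefficient = 4
x_4 = 1.9500, f(x_4) = 0.208225, coefficient = 2
x_5 = 2.1250, f(x_5) = 0.181303, coefficient = 4
x_6 = 2.3000, f(x_6) = 0.158983, coefficient = 2
x_7 = 2.4750, f(x_7) = 0.140339, coefficient = 4
x_8 = 2.6500, f(x_8) = 0.124649, coefficient = 2
x_9 = 2.8250, f(x_9) = 0.111351, coefficient = 4
x_10 = 3.0000, f(x_10) = 0.100000, coefficient = 1

I ≈ (0.175000/3) × 6.051295 = 0.352992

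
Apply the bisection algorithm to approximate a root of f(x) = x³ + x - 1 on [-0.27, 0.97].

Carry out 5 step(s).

f(x) = x³ + x - 1
Initial interval: [-0.27, 0.97]

Iteration 1:
  c_1 = (-0.270000 + 0.970000)/2 = 0.350000
  f(c_1) = f(0.350000) = -0.607125
  f(a) × f(c) ≥ 0, new interval: [0.350000, 0.970000]
Iteration 2:
  c_2 = (0.350000 + 0.970000)/2 = 0.660000
  f(c_2) = f(0.660000) = -0.052504
  f(a) × f(c) ≥ 0, new interval: [0.660000, 0.970000]
Iteration 3:
  c_3 = (0.660000 + 0.970000)/2 = 0.815000
  f(c_3) = f(0.815000) = 0.356343
  f(a) × f(c) < 0, new interval: [0.660000, 0.815000]
Iteration 4:
  c_4 = (0.660000 + 0.815000)/2 = 0.737500
  f(c_4) = f(0.737500) = 0.138631
  f(a) × f(c) < 0, new interval: [0.660000, 0.737500]
Iteration 5:
  c_5 = (0.660000 + 0.737500)/2 = 0.698750
  f(c_5) = f(0.698750) = 0.039916
  f(a) × f(c) < 0, new interval: [0.660000, 0.698750]

After 5 iteration(s), the approximation is c_5 = 0.698750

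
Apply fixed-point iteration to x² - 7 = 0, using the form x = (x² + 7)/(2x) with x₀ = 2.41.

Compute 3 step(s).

Equation: x² - 7 = 0
Fixed-point form: x = (x² + 7)/(2x)
x₀ = 2.41

x_1 = g(2.410000) = 2.657282
x_2 = g(2.657282) = 2.645776
x_3 = g(2.645776) = 2.645751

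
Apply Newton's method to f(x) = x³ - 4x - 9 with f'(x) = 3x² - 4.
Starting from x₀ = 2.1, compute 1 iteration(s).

f(x) = x³ - 4x - 9
f'(x) = 3x² - 4
x₀ = 2.1

Newton-Raphson formula: x_{n+1} = x_n - f(x_n)/f'(x_n)

Iteration 1:
  f(2.100000) = -8.139000
  f'(2.100000) = 9.230000
  x_1 = 2.100000 - (-8.139000)/9.230000 = 2.981798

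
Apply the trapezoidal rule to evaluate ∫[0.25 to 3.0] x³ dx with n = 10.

f(x) = x³
a = 0.25, b = 3.0, n = 10
h = (b - a)/n = 0.275000

Trapezoidal rule: (h/2)[f(x₀) + 2f(x₁) + 2f(x₂) + ... + f(xₙ)]

x_0 = 0.2500, f(x_0) = 0.015625, coefficient = 1
x_1 = 0.5250, f(x_1) = 0.144703, coefficient = 2
x_2 = 0.8000, f(x_2) = 0.512000, coefficient = 2
x_3 = 1.0750, f(x_3) = 1.242297, coefficient = 2
x_4 = 1.3500, f(x_4) = 2.460375, coefficient = 2
x_5 = 1.6250, f(x_5) = 4.291016, coefficient = 2
x_6 = 1.9000, f(x_6) = 6.859000, coefficient = 2
x_7 = 2.1750, f(x_7) = 10.289109, coefficient = 2
x_8 = 2.4500, f(x_8) = 14.706125, coefficient = 2
x_9 = 2.7250, f(x_9) = 20.234828, coefficient = 2
x_10 = 3.0000, f(x_10) = 27.000000, coefficient = 1

I ≈ (0.275000/2) × 148.494531 = 20.417998
Exact value: 20.249023
Error: 0.168975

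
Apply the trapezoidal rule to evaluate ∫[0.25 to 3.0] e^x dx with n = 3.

f(x) = e^x
a = 0.25, b = 3.0, n = 3
h = (b - a)/n = 0.916667

Trapezoidal rule: (h/2)[f(x₀) + 2f(x₁) + 2f(x₂) + ... + f(xₙ)]

x_0 = 0.2500, f(x_0) = 1.284025, coefficient = 1
x_1 = 1.1667, f(x_1) = 3.211271, coefficient = 2
x_2 = 2.0833, f(x_2) = 8.031195, coefficient = 2
x_3 = 3.0000, f(x_3) = 20.085537, coefficient = 1

I ≈ (0.916667/2) × 43.854493 = 20.099976
Exact value: 18.801512
Error: 1.298465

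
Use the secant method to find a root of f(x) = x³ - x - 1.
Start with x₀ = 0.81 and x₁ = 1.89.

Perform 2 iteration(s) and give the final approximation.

f(x) = x³ - x - 1
x₀ = 0.81, x₁ = 1.89

Secant formula: x_{n+1} = x_n - f(x_n)(x_n - x_{n-1})/(f(x_n) - f(x_{n-1}))

Iteration 1:
  f(0.810000) = -1.278559
  f(1.890000) = 3.861269
  x_2 = 1.890000 - 3.861269×(1.890000 - 0.810000)/(3.861269 - (-1.278559))
       = 1.078656
Iteration 2:
  f(1.890000) = 3.861269
  f(1.078656) = -0.823642
  x_3 = 1.078656 - (-0.823642)×(1.078656 - 1.890000)/(-0.823642 - 3.861269)
       = 1.221296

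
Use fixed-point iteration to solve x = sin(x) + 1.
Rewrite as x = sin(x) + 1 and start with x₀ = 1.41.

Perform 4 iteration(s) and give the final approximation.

Equation: x = sin(x) + 1
Fixed-point form: x = sin(x) + 1
x₀ = 1.41

x_1 = g(1.410000) = 1.987100
x_2 = g(1.987100) = 1.914590
x_3 = g(1.914590) = 1.941483
x_4 = g(1.941483) = 1.932079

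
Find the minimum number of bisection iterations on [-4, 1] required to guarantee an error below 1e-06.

We need (b-a)/2^n ≤ 1e-06
(1 - (-4))/2^n ≤ 1e-06
5/2^n ≤ 1e-06
2^n ≥ 5000000
n ≥ log₂(5000000) = 22.25
n ≥ 23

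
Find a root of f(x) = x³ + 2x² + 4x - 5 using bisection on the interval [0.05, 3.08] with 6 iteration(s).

f(x) = x³ + 2x² + 4x - 5
Initial interval: [0.05, 3.08]

Iteration 1:
  c_1 = (0.050000 + 3.080000)/2 = 1.565000
  f(c_1) = f(1.565000) = 9.991487
  f(a) × f(c) < 0, new interval: [0.050000, 1.565000]
Iteration 2:
  c_2 = (0.050000 + 1.565000)/2 = 0.807500
  f(c_2) = f(0.807500) = 0.060648
  f(a) × f(c) < 0, new interval: [0.050000, 0.807500]
Iteration 3:
  c_3 = (0.050000 + 0.807500)/2 = 0.428750
  f(c_3) = f(0.428750) = -2.838531
  f(a) × f(c) ≥ 0, new interval: [0.428750, 0.807500]
Iteration 4:
  c_4 = (0.428750 + 0.807500)/2 = 0.618125
  f(c_4) = f(0.618125) = -1.527171
  f(a) × f(c) ≥ 0, new interval: [0.618125, 0.807500]
Iteration 5:
  c_5 = (0.618125 + 0.807500)/2 = 0.712813
  f(c_5) = f(0.712813) = -0.770365
  f(a) × f(c) ≥ 0, new interval: [0.712813, 0.807500]
Iteration 6:
  c_6 = (0.712813 + 0.807500)/2 = 0.760156
  f(c_6) = f(0.760156) = -0.364453
  f(a) × f(c) ≥ 0, new interval: [0.760156, 0.807500]

After 6 iteration(s), the approximation is c_6 = 0.760156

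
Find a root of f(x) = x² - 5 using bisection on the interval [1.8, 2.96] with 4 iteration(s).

f(x) = x² - 5
Initial interval: [1.8, 2.96]

Iteration 1:
  c_1 = (1.800000 + 2.960000)/2 = 2.380000
  f(c_1) = f(2.380000) = 0.664400
  f(a) × f(c) < 0, new interval: [1.800000, 2.380000]
Iteration 2:
  c_2 = (1.800000 + 2.380000)/2 = 2.090000
  f(c_2) = f(2.090000) = -0.631900
  f(a) × f(c) ≥ 0, new interval: [2.090000, 2.380000]
Iteration 3:
  c_3 = (2.090000 + 2.380000)/2 = 2.235000
  f(c_3) = f(2.235000) = -0.004775
  f(a) × f(c) ≥ 0, new interval: [2.235000, 2.380000]
Iteration 4:
  c_4 = (2.235000 + 2.380000)/2 = 2.307500
  f(c_4) = f(2.307500) = 0.324556
  f(a) × f(c) < 0, new interval: [2.235000, 2.307500]

After 4 iteration(s), the approximation is c_4 = 2.307500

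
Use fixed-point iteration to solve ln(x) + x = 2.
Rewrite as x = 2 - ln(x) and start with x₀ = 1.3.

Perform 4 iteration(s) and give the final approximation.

Equation: ln(x) + x = 2
Fixed-point form: x = 2 - ln(x)
x₀ = 1.3

x_1 = g(1.300000) = 1.737636
x_2 = g(1.737636) = 1.447475
x_3 = g(1.447475) = 1.630180
x_4 = g(1.630180) = 1.511310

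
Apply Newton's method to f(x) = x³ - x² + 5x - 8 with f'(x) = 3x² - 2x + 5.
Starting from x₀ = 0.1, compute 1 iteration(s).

f(x) = x³ - x² + 5x - 8
f'(x) = 3x² - 2x + 5
x₀ = 0.1

Newton-Raphson formula: x_{n+1} = x_n - f(x_n)/f'(x_n)

Iteration 1:
  f(0.100000) = -7.509000
  f'(0.100000) = 4.830000
  x_1 = 0.100000 - (-7.509000)/4.830000 = 1.654658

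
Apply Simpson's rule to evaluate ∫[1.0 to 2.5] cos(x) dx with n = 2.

f(x) = cos(x)
a = 1.0, b = 2.5, n = 2
h = (b - a)/n = 0.750000

Simpson's rule: (h/3)[f(x₀) + 4f(x₁) + 2f(x₂) + ... + f(xₙ)]

x_0 = 1.0000, f(x_0) = 0.540302, coefficient = 1
x_1 = 1.7500, f(x_1) = -0.178246, coefficient = 4
x_2 = 2.5000, f(x_2) = -0.801144, coefficient = 1

I ≈ (0.750000/3) × -0.973826 = -0.243456
Exact value: -0.242999
Error: 0.000458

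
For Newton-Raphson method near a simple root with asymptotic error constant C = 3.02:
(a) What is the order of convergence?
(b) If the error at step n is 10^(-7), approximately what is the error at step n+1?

(a) Newton-Raphson has quadratic (order 2) convergence near simple roots.
    This means |e_{n+1}| ≈ C|e_n|².

(b) With |e_n| = 10^(-7) and C = 3.02:
    |e_{n+1}| ≈ 3.02 × (10^(-7))² = 3.02 × 10^(-14)

(a) 2 (quadratic); (b) |e_{n+1}| ≈ 3.020e-14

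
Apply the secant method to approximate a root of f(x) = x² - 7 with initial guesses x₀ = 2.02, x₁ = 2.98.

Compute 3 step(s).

f(x) = x² - 7
x₀ = 2.02, x₁ = 2.98

Secant formula: x_{n+1} = x_n - f(x_n)(x_n - x_{n-1})/(f(x_n) - f(x_{n-1}))

Iteration 1:
  f(2.020000) = -2.919600
  f(2.980000) = 1.880400
  x_2 = 2.980000 - 1.880400×(2.980000 - 2.020000)/(1.880400 - (-2.919600))
       = 2.603920
Iteration 2:
  f(2.980000) = 1.880400
  f(2.603920) = -0.219601
  x_3 = 2.603920 - (-0.219601)×(2.603920 - 2.980000)/(-0.219601 - 1.880400)
       = 2.643247
Iteration 3:
  f(2.603920) = -0.219601
  f(2.643247) = -0.013244
  x_4 = 2.643247 - (-0.013244)×(2.643247 - 2.603920)/(-0.013244 - (-0.219601))
       = 2.645771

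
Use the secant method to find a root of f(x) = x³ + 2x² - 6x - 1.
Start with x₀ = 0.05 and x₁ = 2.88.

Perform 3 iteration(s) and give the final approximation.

f(x) = x³ + 2x² - 6x - 1
x₀ = 0.05, x₁ = 2.88

Secant formula: x_{n+1} = x_n - f(x_n)(x_n - x_{n-1})/(f(x_n) - f(x_{n-1}))

Iteration 1:
  f(0.050000) = -1.294875
  f(2.880000) = 22.196672
  x_2 = 2.880000 - 22.196672×(2.880000 - 0.050000)/(22.196672 - (-1.294875))
       = 0.205992
Iteration 2:
  f(2.880000) = 22.196672
  f(0.205992) = -2.142346
  x_3 = 0.205992 - (-2.142346)×(0.205992 - 2.880000)/(-2.142346 - 22.196672)
       = 0.441361
Iteration 3:
  f(0.205992) = -2.142346
  f(0.441361) = -3.172591
  x_4 = 0.441361 - (-3.172591)×(0.441361 - 0.205992)/(-3.172591 - (-2.142346))
       = -0.283447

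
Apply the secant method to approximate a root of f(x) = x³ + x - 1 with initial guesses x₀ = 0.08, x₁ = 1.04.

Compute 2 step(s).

f(x) = x³ + x - 1
x₀ = 0.08, x₁ = 1.04

Secant formula: x_{n+1} = x_n - f(x_n)(x_n - x_{n-1})/(f(x_n) - f(x_{n-1}))

Iteration 1:
  f(0.080000) = -0.919488
  f(1.040000) = 1.164864
  x_2 = 1.040000 - 1.164864×(1.040000 - 0.080000)/(1.164864 - (-0.919488))
       = 0.503493
Iteration 2:
  f(1.040000) = 1.164864
  f(0.503493) = -0.368869
  x_3 = 0.503493 - (-0.368869)×(0.503493 - 1.040000)/(-0.368869 - 1.164864)
       = 0.632525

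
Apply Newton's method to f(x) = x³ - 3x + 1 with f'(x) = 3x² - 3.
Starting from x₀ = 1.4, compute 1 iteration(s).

f(x) = x³ - 3x + 1
f'(x) = 3x² - 3
x₀ = 1.4

Newton-Raphson formula: x_{n+1} = x_n - f(x_n)/f'(x_n)

Iteration 1:
  f(1.400000) = -0.456000
  f'(1.400000) = 2.880000
  x_1 = 1.400000 - (-0.456000)/2.880000 = 1.558333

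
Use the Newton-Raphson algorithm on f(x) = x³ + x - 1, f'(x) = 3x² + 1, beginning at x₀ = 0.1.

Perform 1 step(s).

f(x) = x³ + x - 1
f'(x) = 3x² + 1
x₀ = 0.1

Newton-Raphson formula: x_{n+1} = x_n - f(x_n)/f'(x_n)

Iteration 1:
  f(0.100000) = -0.899000
  f'(0.100000) = 1.030000
  x_1 = 0.100000 - (-0.899000)/1.030000 = 0.972816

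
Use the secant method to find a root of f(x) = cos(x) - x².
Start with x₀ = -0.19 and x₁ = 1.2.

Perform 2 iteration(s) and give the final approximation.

f(x) = cos(x) - x²
x₀ = -0.19, x₁ = 1.2

Secant formula: x_{n+1} = x_n - f(x_n)(x_n - x_{n-1})/(f(x_n) - f(x_{n-1}))

Iteration 1:
  f(-0.190000) = 0.945904
  f(1.200000) = -1.077642
  x_2 = 1.200000 - (-1.077642)×(1.200000 - (-0.190000))/(-1.077642 - 0.945904)
       = 0.459754
Iteration 2:
  f(1.200000) = -1.077642
  f(0.459754) = 0.684788
  x_3 = 0.459754 - 0.684788×(0.459754 - 1.200000)/(0.684788 - (-1.077642))
       = 0.747375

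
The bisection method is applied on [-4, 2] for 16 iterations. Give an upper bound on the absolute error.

Bisection error bound: |error| ≤ (b-a)/2^n
|error| ≤ (2 - (-4))/2^16 = 6/2^16
|error| ≤ 0.0000915527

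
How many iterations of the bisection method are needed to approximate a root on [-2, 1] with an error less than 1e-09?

We need (b-a)/2^n ≤ 1e-09
(1 - (-2))/2^n ≤ 1e-09
3/2^n ≤ 1e-09
2^n ≥ 3000000000
n ≥ log₂(3000000000) = 31.48
n ≥ 32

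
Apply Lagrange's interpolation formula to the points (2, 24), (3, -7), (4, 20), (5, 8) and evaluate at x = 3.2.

Lagrange interpolation formula:
P(x) = Σ yᵢ × Lᵢ(x)
where Lᵢ(x) = Π_{j≠i} (x - xⱼ)/(xᵢ - xⱼ)

L_0(3.2) = (3.2 - 3)/(2 - 3) × (3.2 - 4)/(2 - 4) × (3.2 - 5)/(2 - 5) = -0.048000
L_1(3.2) = (3.2 - 2)/(3 - 2) × (3.2 - 4)/(3 - 4) × (3.2 - 5)/(3 - 5) = 0.864000
L_2(3.2) = (3.2 - 2)/(4 - 2) × (3.2 - 3)/(4 - 3) × (3.2 - 5)/(4 - 5) = 0.216000
L_3(3.2) = (3.2 - 2)/(5 - 2) × (3.2 - 3)/(5 - 3) × (3.2 - 4)/(5 - 4) = -0.032000

P(3.2) = 24×L_0(3.2) + (-7)×L_1(3.2) + 20×L_2(3.2) + 8×L_3(3.2)
P(3.2) = -3.136000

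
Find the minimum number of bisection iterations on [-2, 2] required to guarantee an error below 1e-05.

We need (b-a)/2^n ≤ 1e-05
(2 - (-2))/2^n ≤ 1e-05
4/2^n ≤ 1e-05
2^n ≥ 400000
n ≥ log₂(400000) = 18.61
n ≥ 19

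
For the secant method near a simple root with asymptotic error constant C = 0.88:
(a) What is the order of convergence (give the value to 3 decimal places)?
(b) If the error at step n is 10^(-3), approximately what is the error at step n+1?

(a) Secant method has superlinear convergence with order φ = (1+√5)/2 ≈ 1.618.
    This means |e_{n+1}| ≈ C|e_n|^1.618.

(b) With |e_n| = 10^(-3) and C = 0.88:
    |e_{n+1}| ≈ 0.88 × (10^(-3))^1.618 = 0.88 × 10^(-4.85)

(a) ≈ 1.618 (golden ratio); (b) |e_{n+1}| ≈ 1.231e-05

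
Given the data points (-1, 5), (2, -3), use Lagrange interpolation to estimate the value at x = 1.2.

Lagrange interpolation formula:
P(x) = Σ yᵢ × Lᵢ(x)
where Lᵢ(x) = Π_{j≠i} (x - xⱼ)/(xᵢ - xⱼ)

L_0(1.2) = (1.2 - 2)/(-1 - 2) = 0.266667
L_1(1.2) = (1.2 - (-1))/(2 - (-1)) = 0.733333

P(1.2) = 5×L_0(1.2) + (-3)×L_1(1.2)
P(1.2) = -0.866667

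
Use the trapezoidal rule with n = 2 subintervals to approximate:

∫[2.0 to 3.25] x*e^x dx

f(x) = x*e^x
a = 2.0, b = 3.25, n = 2
h = (b - a)/n = 0.625000

Trapezoidal rule: (h/2)[f(x₀) + 2f(x₁) + 2f(x₂) + ... + f(xₙ)]

x_0 = 2.0000, f(x_0) = 14.778112, coefficient = 1
x_1 = 2.6250, f(x_1) = 36.237007, coefficient = 2
x_2 = 3.2500, f(x_2) = 83.818605, coefficient = 1

I ≈ (0.625000/2) × 171.070731 = 53.459604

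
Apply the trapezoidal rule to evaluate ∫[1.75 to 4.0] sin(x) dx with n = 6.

f(x) = sin(x)
a = 1.75, b = 4.0, n = 6
h = (b - a)/n = 0.375000

Trapezoidal rule: (h/2)[f(x₀) + 2f(x₁) + 2f(x₂) + ... + f(xₙ)]

x_0 = 1.7500, f(x_0) = 0.983986, coefficient = 1
x_1 = 2.1250, f(x_1) = 0.850320, coefficient = 2
x_2 = 2.5000, f(x_2) = 0.598472, coefficient = 2
x_3 = 2.8750, f(x_3) = 0.263446, coefficient = 2
x_4 = 3.2500, f(x_4) = -0.108195, coefficient = 2
x_5 = 3.6250, f(x_5) = -0.464799, coefficient = 2
x_6 = 4.0000, f(x_6) = -0.756802, coefficient = 1

I ≈ (0.375000/2) × 2.505671 = 0.469813
Exact value: 0.475398
Error: 0.005584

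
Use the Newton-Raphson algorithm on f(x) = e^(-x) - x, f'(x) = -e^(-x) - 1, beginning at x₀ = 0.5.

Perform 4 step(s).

f(x) = e^(-x) - x
f'(x) = -e^(-x) - 1
x₀ = 0.5

Newton-Raphson formula: x_{n+1} = x_n - f(x_n)/f'(x_n)

Iteration 1:
  f(0.500000) = 0.106531
  f'(0.500000) = -1.606531
  x_1 = 0.500000 - 0.106531/(-1.606531) = 0.566311
Iteration 2:
  f(0.566311) = 0.001305
  f'(0.566311) = -1.567616
  x_2 = 0.566311 - 0.001305/(-1.567616) = 0.567143
Iteration 3:
  f(0.567143) = 0.000000
  f'(0.567143) = -1.567143
  x_3 = 0.567143 - 0.000000/(-1.567143) = 0.567143
Iteration 4:
  f(0.567143) = 0.000000
  f'(0.567143) = -1.567143
  x_4 = 0.567143 - 0.000000/(-1.567143) = 0.567143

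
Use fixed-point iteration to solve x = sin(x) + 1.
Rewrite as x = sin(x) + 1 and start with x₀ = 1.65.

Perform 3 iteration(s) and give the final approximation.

Equation: x = sin(x) + 1
Fixed-point form: x = sin(x) + 1
x₀ = 1.65

x_1 = g(1.650000) = 1.996865
x_2 = g(1.996865) = 1.910598
x_3 = g(1.910598) = 1.942821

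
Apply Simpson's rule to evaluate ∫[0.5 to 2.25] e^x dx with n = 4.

f(x) = e^x
a = 0.5, b = 2.25, n = 4
h = (b - a)/n = 0.437500

Simpson's rule: (h/3)[f(x₀) + 4f(x₁) + 2f(x₂) + ... + f(xₙ)]

x_0 = 0.5000, f(x_0) = 1.648721, coefficient = 1
x_1 = 0.9375, f(x_1) = 2.553589, coefficient = 4
x_2 = 1.3750, f(x_2) = 3.955077, coefficient = 2
x_3 = 1.8125, f(x_3) = 6.125743, coefficient = 4
x_4 = 2.2500, f(x_4) = 9.487736, coefficient = 1

I ≈ (0.437500/3) × 53.763939 = 7.840574
Exact value: 7.839015
Error: 0.001560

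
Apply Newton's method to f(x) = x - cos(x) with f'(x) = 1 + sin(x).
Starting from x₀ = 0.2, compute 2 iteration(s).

f(x) = x - cos(x)
f'(x) = 1 + sin(x)
x₀ = 0.2

Newton-Raphson formula: x_{n+1} = x_n - f(x_n)/f'(x_n)

Iteration 1:
  f(0.200000) = -0.780067
  f'(0.200000) = 1.198669
  x_1 = 0.200000 - (-0.780067)/1.198669 = 0.850777
Iteration 2:
  f(0.850777) = 0.191378
  f'(0.850777) = 1.751793
  x_2 = 0.850777 - 0.191378/1.751793 = 0.741530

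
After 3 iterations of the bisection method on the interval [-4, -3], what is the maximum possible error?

Bisection error bound: |error| ≤ (b-a)/2^n
|error| ≤ (-3 - (-4))/2^3 = 1/2^3
|error| ≤ 0.1250000000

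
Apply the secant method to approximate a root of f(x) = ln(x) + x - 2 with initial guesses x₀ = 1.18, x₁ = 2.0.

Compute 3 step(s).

f(x) = ln(x) + x - 2
x₀ = 1.18, x₁ = 2.0

Secant formula: x_{n+1} = x_n - f(x_n)(x_n - x_{n-1})/(f(x_n) - f(x_{n-1}))

Iteration 1:
  f(1.180000) = -0.654486
  f(2.000000) = 0.693147
  x_2 = 2.000000 - 0.693147×(2.000000 - 1.180000)/(0.693147 - (-0.654486))
       = 1.578238
Iteration 2:
  f(2.000000) = 0.693147
  f(1.578238) = 0.034547
  x_3 = 1.578238 - 0.034547×(1.578238 - 2.000000)/(0.034547 - 0.693147)
       = 1.556114
Iteration 3:
  f(1.578238) = 0.034547
  f(1.556114) = -0.001694
  x_4 = 1.556114 - (-0.001694)×(1.556114 - 1.578238)/(-0.001694 - 0.034547)
       = 1.557148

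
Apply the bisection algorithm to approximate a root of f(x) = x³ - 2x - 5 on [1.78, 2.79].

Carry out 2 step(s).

f(x) = x³ - 2x - 5
Initial interval: [1.78, 2.79]

Iteration 1:
  c_1 = (1.780000 + 2.790000)/2 = 2.285000
  f(c_1) = f(2.285000) = 2.360499
  f(a) × f(c) < 0, new interval: [1.780000, 2.285000]
Iteration 2:
  c_2 = (1.780000 + 2.285000)/2 = 2.032500
  f(c_2) = f(2.032500) = -0.668628
  f(a) × f(c) ≥ 0, new interval: [2.032500, 2.285000]

After 2 iteration(s), the approximation is c_2 = 2.032500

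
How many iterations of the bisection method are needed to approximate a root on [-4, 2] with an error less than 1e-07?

We need (b-a)/2^n ≤ 1e-07
(2 - (-4))/2^n ≤ 1e-07
6/2^n ≤ 1e-07
2^n ≥ 60000000
n ≥ log₂(60000000) = 25.84
n ≥ 26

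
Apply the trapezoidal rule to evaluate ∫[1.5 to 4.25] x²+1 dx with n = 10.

f(x) = x²+1
a = 1.5, b = 4.25, n = 10
h = (b - a)/n = 0.275000

Trapezoidal rule: (h/2)[f(x₀) + 2f(x₁) + 2f(x₂) + ... + f(xₙ)]

x_0 = 1.5000, f(x_0) = 3.250000, coefficient = 1
x_1 = 1.7750, f(x_1) = 4.150625, coefficient = 2
x_2 = 2.0500, f(x_2) = 5.202500, coefficient = 2
x_3 = 2.3250, f(x_3) = 6.405625, coefficient = 2
x_4 = 2.6000, f(x_4) = 7.760000, coefficient = 2
x_5 = 2.8750, f(x_5) = 9.265625, coefficient = 2
x_6 = 3.1500, f(x_6) = 10.922500, coefficient = 2
x_7 = 3.4250, f(x_7) = 12.730625, coefficient = 2
x_8 = 3.7000, f(x_8) = 14.690000, coefficient = 2
x_9 = 3.9750, f(x_9) = 16.800625, coefficient = 2
x_10 = 4.2500, f(x_10) = 19.062500, coefficient = 1

I ≈ (0.275000/2) × 198.168750 = 27.248203
Exact value: 27.213542
Error: 0.034661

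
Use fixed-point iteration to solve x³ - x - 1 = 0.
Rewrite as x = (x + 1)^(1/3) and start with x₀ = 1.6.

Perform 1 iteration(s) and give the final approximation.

Equation: x³ - x - 1 = 0
Fixed-point form: x = (x + 1)^(1/3)
x₀ = 1.6

x_1 = g(1.600000) = 1.375069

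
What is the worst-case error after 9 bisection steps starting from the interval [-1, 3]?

Bisection error bound: |error| ≤ (b-a)/2^n
|error| ≤ (3 - (-1))/2^9 = 4/2^9
|error| ≤ 0.0078125000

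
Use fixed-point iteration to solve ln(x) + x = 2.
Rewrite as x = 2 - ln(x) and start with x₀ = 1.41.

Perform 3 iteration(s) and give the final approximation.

Equation: ln(x) + x = 2
Fixed-point form: x = 2 - ln(x)
x₀ = 1.41

x_1 = g(1.410000) = 1.656410
x_2 = g(1.656410) = 1.495347
x_3 = g(1.495347) = 1.597642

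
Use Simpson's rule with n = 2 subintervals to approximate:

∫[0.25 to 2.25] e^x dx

f(x) = e^x
a = 0.25, b = 2.25, n = 2
h = (b - a)/n = 1.000000

Simpson's rule: (h/3)[f(x₀) + 4f(x₁) + 2f(x₂) + ... + f(xₙ)]

x_0 = 0.2500, f(x_0) = 1.284025, coefficient = 1
x_1 = 1.2500, f(x_1) = 3.490343, coefficient = 4
x_2 = 2.2500, f(x_2) = 9.487736, coefficient = 1

I ≈ (1.000000/3) × 24.733133 = 8.244378
Exact value: 8.203710
Error: 0.040667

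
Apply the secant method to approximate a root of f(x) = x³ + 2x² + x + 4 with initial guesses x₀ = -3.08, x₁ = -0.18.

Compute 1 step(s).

f(x) = x³ + 2x² + x + 4
x₀ = -3.08, x₁ = -0.18

Secant formula: x_{n+1} = x_n - f(x_n)(x_n - x_{n-1})/(f(x_n) - f(x_{n-1}))

Iteration 1:
  f(-3.080000) = -9.325312
  f(-0.180000) = 3.878968
  x_2 = -0.180000 - 3.878968×(-0.180000 - (-3.080000))/(3.878968 - (-9.325312))
       = -1.031921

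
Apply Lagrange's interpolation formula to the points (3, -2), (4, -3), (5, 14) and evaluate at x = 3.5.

Lagrange interpolation formula:
P(x) = Σ yᵢ × Lᵢ(x)
where Lᵢ(x) = Π_{j≠i} (x - xⱼ)/(xᵢ - xⱼ)

L_0(3.5) = (3.5 - 4)/(3 - 4) × (3.5 - 5)/(3 - 5) = 0.375000
L_1(3.5) = (3.5 - 3)/(4 - 3) × (3.5 - 5)/(4 - 5) = 0.750000
L_2(3.5) = (3.5 - 3)/(5 - 3) × (3.5 - 4)/(5 - 4) = -0.125000

P(3.5) = (-2)×L_0(3.5) + (-3)×L_1(3.5) + 14×L_2(3.5)
P(3.5) = -4.750000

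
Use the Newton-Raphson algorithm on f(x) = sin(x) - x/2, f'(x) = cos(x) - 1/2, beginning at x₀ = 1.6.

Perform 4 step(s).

f(x) = sin(x) - x/2
f'(x) = cos(x) - 1/2
x₀ = 1.6

Newton-Raphson formula: x_{n+1} = x_n - f(x_n)/f'(x_n)

Iteration 1:
  f(1.600000) = 0.199574
  f'(1.600000) = -0.529200
  x_1 = 1.600000 - 0.199574/(-0.529200) = 1.977124
Iteration 2:
  f(1.977124) = -0.069983
  f'(1.977124) = -0.895238
  x_2 = 1.977124 - (-0.069983)/(-0.895238) = 1.898951
Iteration 3:
  f(1.898951) = -0.002837
  f'(1.898951) = -0.822297
  x_3 = 1.898951 - (-0.002837)/(-0.822297) = 1.895501
Iteration 4:
  f(1.895501) = -0.000006
  f'(1.895501) = -0.819029
  x_4 = 1.895501 - (-0.000006)/(-0.819029) = 1.895494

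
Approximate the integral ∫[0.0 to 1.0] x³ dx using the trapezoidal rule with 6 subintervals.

f(x) = x³
a = 0.0, b = 1.0, n = 6
h = (b - a)/n = 0.166667

Trapezoidal rule: (h/2)[f(x₀) + 2f(x₁) + 2f(x₂) + ... + f(xₙ)]

x_0 = 0.0000, f(x_0) = 0.000000, coefficient = 1
x_1 = 0.1667, f(x_1) = 0.004630, coefficient = 2
x_2 = 0.3333, f(x_2) = 0.037037, coefficient = 2
x_3 = 0.5000, f(x_3) = 0.125000, coefficient = 2
x_4 = 0.6667, f(x_4) = 0.296296, coefficient = 2
x_5 = 0.8333, f(x_5) = 0.578704, coefficient = 2
x_6 = 1.0000, f(x_6) = 1.000000, coefficient = 1

I ≈ (0.166667/2) × 3.083333 = 0.256944
Exact value: 0.250000
Error: 0.006944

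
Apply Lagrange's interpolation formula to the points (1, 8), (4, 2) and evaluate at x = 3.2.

Lagrange interpolation formula:
P(x) = Σ yᵢ × Lᵢ(x)
where Lᵢ(x) = Π_{j≠i} (x - xⱼ)/(xᵢ - xⱼ)

L_0(3.2) = (3.2 - 4)/(1 - 4) = 0.266667
L_1(3.2) = (3.2 - 1)/(4 - 1) = 0.733333

P(3.2) = 8×L_0(3.2) + 2×L_1(3.2)
P(3.2) = 3.600000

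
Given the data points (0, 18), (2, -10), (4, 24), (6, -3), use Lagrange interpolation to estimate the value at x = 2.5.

Lagrange interpolation formula:
P(x) = Σ yᵢ × Lᵢ(x)
where Lᵢ(x) = Π_{j≠i} (x - xⱼ)/(xᵢ - xⱼ)

L_0(2.5) = (2.5 - 2)/(0 - 2) × (2.5 - 4)/(0 - 4) × (2.5 - 6)/(0 - 6) = -0.054688
L_1(2.5) = (2.5 - 0)/(2 - 0) × (2.5 - 4)/(2 - 4) × (2.5 - 6)/(2 - 6) = 0.820312
L_2(2.5) = (2.5 - 0)/(4 - 0) × (2.5 - 2)/(4 - 2) × (2.5 - 6)/(4 - 6) = 0.273438
L_3(2.5) = (2.5 - 0)/(6 - 0) × (2.5 - 2)/(6 - 2) × (2.5 - 4)/(6 - 4) = -0.039062

P(2.5) = 18×L_0(2.5) + (-10)×L_1(2.5) + 24×L_2(2.5) + (-3)×L_3(2.5)
P(2.5) = -2.507812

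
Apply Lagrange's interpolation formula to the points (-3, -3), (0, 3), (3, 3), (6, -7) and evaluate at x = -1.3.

Lagrange interpolation formula:
P(x) = Σ yᵢ × Lᵢ(x)
where Lᵢ(x) = Π_{j≠i} (x - xⱼ)/(xᵢ - xⱼ)

L_0(-1.3) = (-1.3 - 0)/(-3 - 0) × (-1.3 - 3)/(-3 - 3) × (-1.3 - 6)/(-3 - 6) = 0.251895
L_1(-1.3) = (-1.3 - (-3))/(0 - (-3)) × (-1.3 - 3)/(0 - 3) × (-1.3 - 6)/(0 - 6) = 0.988204
L_2(-1.3) = (-1.3 - (-3))/(3 - (-3)) × (-1.3 - 0)/(3 - 0) × (-1.3 - 6)/(3 - 6) = -0.298759
L_3(-1.3) = (-1.3 - (-3))/(6 - (-3)) × (-1.3 - 0)/(6 - 0) × (-1.3 - 3)/(6 - 3) = 0.058660

P(-1.3) = (-3)×L_0(-1.3) + 3×L_1(-1.3) + 3×L_2(-1.3) + (-7)×L_3(-1.3)
P(-1.3) = 0.902025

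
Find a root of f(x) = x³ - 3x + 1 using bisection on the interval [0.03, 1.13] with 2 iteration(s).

f(x) = x³ - 3x + 1
Initial interval: [0.03, 1.13]

Iteration 1:
  c_1 = (0.030000 + 1.130000)/2 = 0.580000
  f(c_1) = f(0.580000) = -0.544888
  f(a) × f(c) < 0, new interval: [0.030000, 0.580000]
Iteration 2:
  c_2 = (0.030000 + 0.580000)/2 = 0.305000
  f(c_2) = f(0.305000) = 0.113373
  f(a) × f(c) ≥ 0, new interval: [0.305000, 0.580000]

After 2 iteration(s), the approximation is c_2 = 0.305000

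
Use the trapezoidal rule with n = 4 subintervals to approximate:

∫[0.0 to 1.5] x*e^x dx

f(x) = x*e^x
a = 0.0, b = 1.5, n = 4
h = (b - a)/n = 0.375000

Trapezoidal rule: (h/2)[f(x₀) + 2f(x₁) + 2f(x₂) + ... + f(xₙ)]

x_0 = 0.0000, f(x_0) = 0.000000, coefficient = 1
x_1 = 0.3750, f(x_1) = 0.545622, coefficient = 2
x_2 = 0.7500, f(x_2) = 1.587750, coefficient = 2
x_3 = 1.1250, f(x_3) = 3.465244, coefficient = 2
x_4 = 1.5000, f(x_4) = 6.722534, coefficient = 1

I ≈ (0.375000/2) × 17.919765 = 3.359956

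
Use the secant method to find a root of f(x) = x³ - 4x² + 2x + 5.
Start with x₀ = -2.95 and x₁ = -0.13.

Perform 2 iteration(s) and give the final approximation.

f(x) = x³ - 4x² + 2x + 5
x₀ = -2.95, x₁ = -0.13

Secant formula: x_{n+1} = x_n - f(x_n)(x_n - x_{n-1})/(f(x_n) - f(x_{n-1}))

Iteration 1:
  f(-2.950000) = -61.382375
  f(-0.130000) = 4.670203
  x_2 = -0.130000 - 4.670203×(-0.130000 - (-2.950000))/(4.670203 - (-61.382375))
       = -0.329386
Iteration 2:
  f(-0.130000) = 4.670203
  f(-0.329386) = 3.871510
  x_3 = -0.329386 - 3.871510×(-0.329386 - (-0.130000))/(3.871510 - 4.670203)
       = -1.295872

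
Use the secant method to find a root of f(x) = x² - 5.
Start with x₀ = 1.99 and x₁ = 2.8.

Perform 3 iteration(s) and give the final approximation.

f(x) = x² - 5
x₀ = 1.99, x₁ = 2.8

Secant formula: x_{n+1} = x_n - f(x_n)(x_n - x_{n-1})/(f(x_n) - f(x_{n-1}))

Iteration 1:
  f(1.990000) = -1.039900
  f(2.800000) = 2.840000
  x_2 = 2.800000 - 2.840000×(2.800000 - 1.990000)/(2.840000 - (-1.039900))
       = 2.207098
Iteration 2:
  f(2.800000) = 2.840000
  f(2.207098) = -0.128718
  x_3 = 2.207098 - (-0.128718)×(2.207098 - 2.800000)/(-0.128718 - 2.840000)
       = 2.232805
Iteration 3:
  f(2.207098) = -0.128718
  f(2.232805) = -0.014581
  x_4 = 2.232805 - (-0.014581)×(2.232805 - 2.207098)/(-0.014581 - (-0.128718))
       = 2.236089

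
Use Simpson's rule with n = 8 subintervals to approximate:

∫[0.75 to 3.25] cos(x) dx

f(x) = cos(x)
a = 0.75, b = 3.25, n = 8
h = (b - a)/n = 0.312500

Simpson's rule: (h/3)[f(x₀) + 4f(x₁) + 2f(x₂) + ... + f(xₙ)]

x_0 = 0.7500, f(x_0) = 0.731689, coefficient = 1
x_1 = 1.0625, f(x_1) = 0.486690, coefficient = 4
x_2 = 1.3750, f(x_2) = 0.194548, coefficient = 2
x_3 = 1.6875, f(x_3) = -0.116439, coefficient = 4
x_4 = 2.0000, f(x_4) = -0.416147, coefficient = 2
x_5 = 2.3125, f(x_5) = -0.675545, coefficient = 4
x_6 = 2.6250, f(x_6) = -0.869507, coefficient = 2
x_7 = 2.9375, f(x_7) = -0.979245, coefficient = 4
x_8 = 3.2500, f(x_8) = -0.994130, coefficient = 1

I ≈ (0.312500/3) × -7.582812 = -0.789876
Exact value: -0.789834
Error: 0.000042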